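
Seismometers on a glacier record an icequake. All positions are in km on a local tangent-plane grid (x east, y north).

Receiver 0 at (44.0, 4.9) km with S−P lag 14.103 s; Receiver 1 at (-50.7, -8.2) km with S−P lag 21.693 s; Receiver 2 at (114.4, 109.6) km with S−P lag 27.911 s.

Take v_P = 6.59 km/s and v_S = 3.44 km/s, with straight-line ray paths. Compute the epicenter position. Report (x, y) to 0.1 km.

83.0 km east, -88.8 km north

Distance from S−P lag: d = Δt · v_P v_S / (v_P − v_S) = Δt · (6.59·3.44)/(6.59−3.44) ≈ 7.1967·Δt.
So d_Receiver 0 = 101.50, d_Receiver 1 = 156.12, d_Receiver 2 = 200.87 km.
Circle about each station: (x − 44.0)² + (y − 4.9)² = 101.50²; (x + 50.7)² + (y + 8.2)² = 156.12²; (x − 114.4)² + (y − 109.6)² = 200.87².
Subtracting pairs of circle equations eliminates x²+y² and gives linear equations (the radical axes):
-189.4 x − 26.2 y = -13393.48
140.8 x + 209.4 y = -6907.00
Solving the 2×2 system: x ≈ 83.0, y ≈ -88.8 km.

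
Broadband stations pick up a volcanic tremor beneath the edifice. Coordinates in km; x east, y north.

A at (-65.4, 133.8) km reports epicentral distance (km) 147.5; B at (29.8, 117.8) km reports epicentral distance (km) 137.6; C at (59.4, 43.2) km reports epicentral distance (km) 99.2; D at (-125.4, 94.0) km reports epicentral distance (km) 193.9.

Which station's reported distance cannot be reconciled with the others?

Solve using three stations at a time. Using A, B, C (subtract circle equations pairwise → linear system) gives (x, y) ≈ (-25.5, -8.3).
Distances from that point to each station vs reported:
  A: calculated 147.6 vs reported 147.5 → residual 0.1 km
  B: calculated 137.7 vs reported 137.6 → residual 0.1 km
  C: calculated 99.3 vs reported 99.2 → residual 0.1 km
  D: calculated 143.0 vs reported 193.9 → residual 50.9 km
A, B, C are mutually consistent (residuals ≈ 0); D is off by 50.9 km.

D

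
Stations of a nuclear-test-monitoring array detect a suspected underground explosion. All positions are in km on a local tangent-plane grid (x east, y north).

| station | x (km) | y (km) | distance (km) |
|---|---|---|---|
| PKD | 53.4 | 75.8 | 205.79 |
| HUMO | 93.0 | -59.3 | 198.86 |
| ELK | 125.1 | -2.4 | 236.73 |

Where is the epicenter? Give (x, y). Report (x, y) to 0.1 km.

Circle about each station: (x − 53.4)² + (y − 75.8)² = 205.79²; (x − 93.0)² + (y + 59.3)² = 198.86²; (x − 125.1)² + (y + 2.4)² = 236.73².
Subtracting pairs of circle equations eliminates x²+y² and gives linear equations (the radical axes):
79.2 x − 270.2 y = 6372.51
143.4 x − 156.4 y = -6633.00
Solving the 2×2 system: x ≈ -105.8, y ≈ -54.6 km.

-105.8 km east, -54.6 km north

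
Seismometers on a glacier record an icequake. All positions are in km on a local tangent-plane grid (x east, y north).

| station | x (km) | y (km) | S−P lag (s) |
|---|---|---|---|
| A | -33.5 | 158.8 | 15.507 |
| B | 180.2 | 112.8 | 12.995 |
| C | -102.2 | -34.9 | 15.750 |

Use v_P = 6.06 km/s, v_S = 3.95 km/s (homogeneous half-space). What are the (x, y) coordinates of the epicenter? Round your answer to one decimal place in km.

Distance from S−P lag: d = Δt · v_P v_S / (v_P − v_S) = Δt · (6.06·3.95)/(6.06−3.95) ≈ 11.3445·Δt.
So d_A = 175.92, d_B = 147.42, d_C = 178.68 km.
Circle about each station: (x + 33.5)² + (y − 158.8)² = 175.92²; (x − 180.2)² + (y − 112.8)² = 147.42²; (x + 102.2)² + (y + 34.9)² = 178.68².
Subtracting pairs of circle equations eliminates x²+y² and gives linear equations (the radical axes):
427.4 x − 92.0 y = 28071.38
-137.4 x − 387.4 y = -15655.54
Solving the 2×2 system: x ≈ 69.1, y ≈ 15.9 km.

(69.1, 15.9)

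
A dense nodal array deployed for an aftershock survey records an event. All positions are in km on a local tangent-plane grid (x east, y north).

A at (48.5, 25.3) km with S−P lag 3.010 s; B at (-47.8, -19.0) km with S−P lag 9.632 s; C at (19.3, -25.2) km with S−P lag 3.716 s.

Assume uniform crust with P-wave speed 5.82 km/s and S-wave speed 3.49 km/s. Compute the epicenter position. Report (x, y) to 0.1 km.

Distance from S−P lag: d = Δt · v_P v_S / (v_P − v_S) = Δt · (5.82·3.49)/(5.82−3.49) ≈ 8.7175·Δt.
So d_A = 26.24, d_B = 83.97, d_C = 32.39 km.
Circle about each station: (x − 48.5)² + (y − 25.3)² = 26.24²; (x + 47.8)² + (y + 19.0)² = 83.97²; (x − 19.3)² + (y + 25.2)² = 32.39².
Subtracting the A equation from the B and C equations removes the quadratic terms:
-192.6 x − 88.6 y = -6708.92
-58.4 x − 101.0 y = -2345.38
Solving the 2×2 system: x ≈ 32.9, y ≈ 4.2 km.
Check against A (with the unrounded x, y): √((x − 48.5)²+(y − 25.3)²) = 26.24 ≈ 26.24 km. ✓

x ≈ 32.9 km, y ≈ 4.2 km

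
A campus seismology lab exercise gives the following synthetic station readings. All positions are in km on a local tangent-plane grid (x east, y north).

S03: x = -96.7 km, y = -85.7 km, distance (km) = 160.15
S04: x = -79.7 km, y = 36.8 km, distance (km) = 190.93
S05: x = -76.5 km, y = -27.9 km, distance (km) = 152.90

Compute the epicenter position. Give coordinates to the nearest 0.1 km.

x ≈ 63.4 km, y ≈ -89.6 km

Circle about each station: (x + 96.7)² + (y + 85.7)² = 160.15²; (x + 79.7)² + (y − 36.8)² = 190.93²; (x + 76.5)² + (y + 27.9)² = 152.90².
Subtracting the S03 equation from the S04 and S05 equations removes the quadratic terms:
34.0 x + 245.0 y = -19795.29
40.4 x + 115.6 y = -7795.11
Solving the 2×2 system: x ≈ 63.4, y ≈ -89.6 km.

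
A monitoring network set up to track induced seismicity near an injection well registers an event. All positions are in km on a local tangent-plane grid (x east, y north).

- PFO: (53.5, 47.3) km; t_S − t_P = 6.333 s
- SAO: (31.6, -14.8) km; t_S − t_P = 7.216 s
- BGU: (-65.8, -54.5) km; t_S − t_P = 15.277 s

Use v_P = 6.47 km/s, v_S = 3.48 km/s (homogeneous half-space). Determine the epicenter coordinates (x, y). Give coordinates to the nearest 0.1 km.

Distance from S−P lag: d = Δt · v_P v_S / (v_P − v_S) = Δt · (6.47·3.48)/(6.47−3.48) ≈ 7.5303·Δt.
So d_PFO = 47.69, d_SAO = 54.34, d_BGU = 115.04 km.
Circle about each station: (x − 53.5)² + (y − 47.3)² = 47.69²; (x − 31.6)² + (y + 14.8)² = 54.34²; (x + 65.8)² + (y + 54.5)² = 115.04².
Subtracting the PFO equation from the SAO and BGU equations removes the quadratic terms:
-43.8 x − 124.2 y = -4560.44
-238.6 x − 203.6 y = -8759.52
Solving the 2×2 system: x ≈ 7.7, y ≈ 34.0 km.
Check against PFO (with the unrounded x, y): √((x − 53.5)²+(y − 47.3)²) = 47.69 ≈ 47.69 km. ✓

7.7 km east, 34.0 km north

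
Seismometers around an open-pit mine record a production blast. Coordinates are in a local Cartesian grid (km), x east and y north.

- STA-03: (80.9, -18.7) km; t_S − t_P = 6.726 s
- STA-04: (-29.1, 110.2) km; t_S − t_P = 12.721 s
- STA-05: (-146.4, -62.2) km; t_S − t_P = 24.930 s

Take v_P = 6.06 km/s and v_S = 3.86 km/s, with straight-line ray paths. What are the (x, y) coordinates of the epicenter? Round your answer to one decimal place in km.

Distance from S−P lag: d = Δt · v_P v_S / (v_P − v_S) = Δt · (6.06·3.86)/(6.06−3.86) ≈ 10.6325·Δt.
So d_STA-03 = 71.51, d_STA-04 = 135.26, d_STA-05 = 265.07 km.
Circle about each station: (x − 80.9)² + (y + 18.7)² = 71.51²; (x + 29.1)² + (y − 110.2)² = 135.26²; (x + 146.4)² + (y + 62.2)² = 265.07².
Subtracting the STA-03 equation from the STA-04 and STA-05 equations removes the quadratic terms:
-220.0 x + 257.8 y = -7085.24
-454.6 x − 87.0 y = -46741.12
Solving the 2×2 system: x ≈ 92.9, y ≈ 51.8 km.
Check against STA-03 (with the unrounded x, y): √((x − 80.9)²+(y + 18.7)²) = 71.51 ≈ 71.51 km. ✓

92.9 km east, 51.8 km north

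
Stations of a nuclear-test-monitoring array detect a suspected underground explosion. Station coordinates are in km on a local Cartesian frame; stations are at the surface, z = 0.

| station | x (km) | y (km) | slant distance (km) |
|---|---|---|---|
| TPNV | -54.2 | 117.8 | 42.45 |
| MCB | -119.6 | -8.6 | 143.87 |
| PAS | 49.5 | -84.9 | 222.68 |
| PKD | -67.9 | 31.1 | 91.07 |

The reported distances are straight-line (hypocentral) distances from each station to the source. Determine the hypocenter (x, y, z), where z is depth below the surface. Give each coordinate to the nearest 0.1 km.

Each station gives a sphere (x−x_i)² + (y−y_i)² + z² = d_i² (stations at z=0).
Subtracting the TPNV sphere from MCB and PAS: z² cancels, leaving linear equations in x and y:
-130.8 x − 252.8 y = -21332.93
207.4 x − 405.4 y = -54940.60
Solving: x ≈ -49.694, y ≈ 110.099 km (keep extra digits for the depth step; rounded: -49.7, 110.1).
Then from the TPNV sphere: z² = 42.45² − (x + 54.2)² − (y − 117.8)² with x = -49.694, y = 110.099, so z ≈ 41.502 ≈ 41.5 km.

(-49.7, 110.1, 41.5)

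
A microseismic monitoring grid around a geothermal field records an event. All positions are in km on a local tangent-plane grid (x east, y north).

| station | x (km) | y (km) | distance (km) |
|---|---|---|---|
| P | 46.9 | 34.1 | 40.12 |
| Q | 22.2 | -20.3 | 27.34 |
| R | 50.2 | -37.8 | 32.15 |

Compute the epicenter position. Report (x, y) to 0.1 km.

Circle about each station: (x − 46.9)² + (y − 34.1)² = 40.12²; (x − 22.2)² + (y + 20.3)² = 27.34²; (x − 50.2)² + (y + 37.8)² = 32.15².
Subtracting the P equation from the Q and R equations removes the quadratic terms:
-49.4 x − 108.8 y = -1595.35
6.6 x − 143.8 y = 1162.45
Solving the 2×2 system: x ≈ 45.5, y ≈ -6.0 km.

45.5 km east, -6.0 km north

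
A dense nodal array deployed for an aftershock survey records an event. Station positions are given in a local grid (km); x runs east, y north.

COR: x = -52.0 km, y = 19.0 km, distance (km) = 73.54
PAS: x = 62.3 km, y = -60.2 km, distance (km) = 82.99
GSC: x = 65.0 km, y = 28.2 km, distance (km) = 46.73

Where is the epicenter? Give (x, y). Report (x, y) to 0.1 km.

Circle about each station: (x + 52.0)² + (y − 19.0)² = 73.54²; (x − 62.3)² + (y + 60.2)² = 82.99²; (x − 65.0)² + (y − 28.2)² = 46.73².
Subtracting pairs of circle equations eliminates x²+y² and gives linear equations (the radical axes):
228.6 x − 158.4 y = 2961.12
234.0 x + 18.4 y = 5179.68
Solving the 2×2 system: x ≈ 21.2, y ≈ 11.9 km.
Check against COR (with the unrounded x, y): √((x + 52.0)²+(y − 19.0)²) = 73.54 ≈ 73.54 km. ✓

21.2 km east, 11.9 km north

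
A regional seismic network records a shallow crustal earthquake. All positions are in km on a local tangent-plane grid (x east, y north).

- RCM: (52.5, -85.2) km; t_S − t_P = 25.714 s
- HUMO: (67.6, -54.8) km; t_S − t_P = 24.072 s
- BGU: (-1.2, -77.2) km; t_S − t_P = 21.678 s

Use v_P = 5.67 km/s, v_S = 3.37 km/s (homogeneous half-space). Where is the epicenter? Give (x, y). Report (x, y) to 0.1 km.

Distance from S−P lag: d = Δt · v_P v_S / (v_P − v_S) = Δt · (5.67·3.37)/(5.67−3.37) ≈ 8.3078·Δt.
So d_RCM = 213.63, d_HUMO = 199.98, d_BGU = 180.10 km.
Circle about each station: (x − 52.5)² + (y + 85.2)² = 213.63²; (x − 67.6)² + (y + 54.8)² = 199.98²; (x + 1.2)² + (y + 77.2)² = 180.10².
Subtracting pairs of circle equations eliminates x²+y² and gives linear equations (the radical axes):
30.2 x + 60.8 y = 3203.29
-107.4 x + 16.0 y = 9147.76
Solving the 2×2 system: x ≈ -72.0, y ≈ 88.4 km.

x ≈ -72.0 km, y ≈ 88.4 km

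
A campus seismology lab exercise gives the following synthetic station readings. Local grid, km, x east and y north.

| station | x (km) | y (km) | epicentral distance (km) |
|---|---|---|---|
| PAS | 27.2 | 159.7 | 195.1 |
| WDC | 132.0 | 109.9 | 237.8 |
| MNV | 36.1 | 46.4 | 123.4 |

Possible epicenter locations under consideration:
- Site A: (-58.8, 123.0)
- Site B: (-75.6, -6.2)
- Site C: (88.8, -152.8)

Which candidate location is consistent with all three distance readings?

Site B

For each candidate, compare |candidate − station| to the reported distance:
Site A: residuals PAS 101.6, WDC 46.6, MNV 1.4 → max 101.6 km
Site B: residuals PAS 0.1, WDC 0.1, MNV 0.1 → max 0.1 km
Site C: residuals PAS 123.4, WDC 28.4, MNV 82.7 → max 123.4 km
Only Site B has all residuals ≈ 0.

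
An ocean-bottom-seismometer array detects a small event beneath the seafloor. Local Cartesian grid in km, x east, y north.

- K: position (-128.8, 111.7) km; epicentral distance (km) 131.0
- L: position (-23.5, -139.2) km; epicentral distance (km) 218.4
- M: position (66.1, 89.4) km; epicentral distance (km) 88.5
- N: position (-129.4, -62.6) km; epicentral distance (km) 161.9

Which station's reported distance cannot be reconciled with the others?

Solve using three stations at a time. Using K, M, N (subtract circle equations pairwise → linear system) gives (x, y) ≈ (-13.2, 50.1).
Distances from that point to each station vs reported:
  K: calculated 131.0 vs reported 131.0 → residual 0.0 km
  L: calculated 189.6 vs reported 218.4 → residual 28.8 km
  M: calculated 88.5 vs reported 88.5 → residual 0.0 km
  N: calculated 161.9 vs reported 161.9 → residual 0.0 km
K, M, N are mutually consistent (residuals ≈ 0); L is off by 28.8 km.

L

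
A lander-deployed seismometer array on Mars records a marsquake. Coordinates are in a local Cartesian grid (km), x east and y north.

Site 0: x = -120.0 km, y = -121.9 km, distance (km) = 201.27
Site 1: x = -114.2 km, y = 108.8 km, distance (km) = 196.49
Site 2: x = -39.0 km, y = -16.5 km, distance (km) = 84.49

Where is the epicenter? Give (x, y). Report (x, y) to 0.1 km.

Circle about each station: (x + 120.0)² + (y + 121.9)² = 201.27²; (x + 114.2)² + (y − 108.8)² = 196.49²; (x + 39.0)² + (y + 16.5)² = 84.49².
Subtracting the Site 0 equation from the Site 1 and Site 2 equations removes the quadratic terms:
11.6 x + 461.4 y = -2479.24
162.0 x + 210.8 y = 5904.69
Solving the 2×2 system: x ≈ 44.9, y ≈ -6.5 km.

(44.9, -6.5)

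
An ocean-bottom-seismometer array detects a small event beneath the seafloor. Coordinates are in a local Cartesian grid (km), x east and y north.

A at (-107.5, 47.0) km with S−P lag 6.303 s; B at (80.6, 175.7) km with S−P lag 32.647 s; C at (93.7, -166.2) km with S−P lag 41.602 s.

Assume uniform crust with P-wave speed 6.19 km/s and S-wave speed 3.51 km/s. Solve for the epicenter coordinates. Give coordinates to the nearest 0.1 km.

Distance from S−P lag: d = Δt · v_P v_S / (v_P − v_S) = Δt · (6.19·3.51)/(6.19−3.51) ≈ 8.1071·Δt.
So d_A = 51.10, d_B = 264.67, d_C = 337.27 km.
Circle about each station: (x + 107.5)² + (y − 47.0)² = 51.10²; (x − 80.6)² + (y − 175.7)² = 264.67²; (x − 93.7)² + (y + 166.2)² = 337.27².
Subtracting pairs of circle equations eliminates x²+y² and gives linear equations (the radical axes):
376.2 x + 257.4 y = -43837.40
402.4 x − 426.4 y = -88502.96
Solving the 2×2 system: x ≈ -157.1, y ≈ 59.3 km.
Check against A (with the unrounded x, y): √((x + 107.5)²+(y − 47.0)²) = 51.10 ≈ 51.10 km. ✓

(-157.1, 59.3)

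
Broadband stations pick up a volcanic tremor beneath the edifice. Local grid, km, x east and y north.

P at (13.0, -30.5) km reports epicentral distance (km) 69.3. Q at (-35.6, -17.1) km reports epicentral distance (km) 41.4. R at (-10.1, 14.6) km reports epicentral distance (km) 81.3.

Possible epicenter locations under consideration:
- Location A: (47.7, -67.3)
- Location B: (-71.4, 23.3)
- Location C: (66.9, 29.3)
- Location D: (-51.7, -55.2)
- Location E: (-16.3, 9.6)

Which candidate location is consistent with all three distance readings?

Location D

For each candidate, compare |candidate − station| to the reported distance:
Location A: residuals P 18.7, Q 55.9, R 18.9 → max 55.9 km
Location B: residuals P 30.8, Q 12.6, R 19.4 → max 30.8 km
Location C: residuals P 11.2, Q 71.1, R 2.9 → max 71.1 km
Location D: residuals P 0.0, Q 0.0, R 0.0 → max 0.0 km
Location E: residuals P 19.6, Q 8.5, R 73.3 → max 73.3 km
Only Location D has all residuals ≈ 0.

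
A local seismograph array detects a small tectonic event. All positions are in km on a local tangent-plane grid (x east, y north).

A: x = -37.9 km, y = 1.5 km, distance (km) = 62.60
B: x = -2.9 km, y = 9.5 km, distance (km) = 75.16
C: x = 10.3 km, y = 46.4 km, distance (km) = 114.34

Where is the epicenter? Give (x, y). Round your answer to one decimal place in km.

Circle about each station: (x + 37.9)² + (y − 1.5)² = 62.60²; (x + 2.9)² + (y − 9.5)² = 75.16²; (x − 10.3)² + (y − 46.4)² = 114.34².
Subtracting the A equation from the B and C equations removes the quadratic terms:
70.0 x + 16.0 y = -3070.27
96.4 x + 89.8 y = -8334.49
Solving the 2×2 system: x ≈ -30.0, y ≈ -60.6 km.

(-30.0, -60.6)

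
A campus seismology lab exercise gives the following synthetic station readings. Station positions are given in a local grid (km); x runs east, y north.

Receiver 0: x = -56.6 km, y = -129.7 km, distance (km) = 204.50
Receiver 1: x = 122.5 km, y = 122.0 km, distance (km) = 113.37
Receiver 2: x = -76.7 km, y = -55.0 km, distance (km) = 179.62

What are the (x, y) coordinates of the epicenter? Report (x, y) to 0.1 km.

(89.3, 13.6)

Circle about each station: (x + 56.6)² + (y + 129.7)² = 204.50²; (x − 122.5)² + (y − 122.0)² = 113.37²; (x + 76.7)² + (y + 55.0)² = 179.62².
Subtracting the Receiver 0 equation from the Receiver 1 and Receiver 2 equations removes the quadratic terms:
358.2 x + 503.4 y = 38832.09
-40.2 x + 149.4 y = -1560.85
Solving the 2×2 system: x ≈ 89.3, y ≈ 13.6 km.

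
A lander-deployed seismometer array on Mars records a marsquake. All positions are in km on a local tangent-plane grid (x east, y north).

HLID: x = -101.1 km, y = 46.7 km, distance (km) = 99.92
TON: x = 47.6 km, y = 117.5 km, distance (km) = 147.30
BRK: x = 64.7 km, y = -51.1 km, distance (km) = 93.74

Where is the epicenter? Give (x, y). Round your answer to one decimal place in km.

Circle about each station: (x + 101.1)² + (y − 46.7)² = 99.92²; (x − 47.6)² + (y − 117.5)² = 147.30²; (x − 64.7)² + (y + 51.1)² = 93.74².
Subtracting pairs of circle equations eliminates x²+y² and gives linear equations (the radical axes):
297.4 x + 141.6 y = -8043.37
331.6 x − 195.6 y = -4407.98
Solving the 2×2 system: x ≈ -20.9, y ≈ -12.9 km.

-20.9 km east, -12.9 km north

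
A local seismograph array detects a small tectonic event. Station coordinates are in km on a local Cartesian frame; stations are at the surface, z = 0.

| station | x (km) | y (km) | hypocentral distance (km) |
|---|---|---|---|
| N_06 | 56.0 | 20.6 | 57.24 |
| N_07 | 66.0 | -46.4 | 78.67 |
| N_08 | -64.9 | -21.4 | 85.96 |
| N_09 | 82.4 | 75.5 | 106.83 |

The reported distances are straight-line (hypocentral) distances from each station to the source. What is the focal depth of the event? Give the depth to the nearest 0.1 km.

31.1 km

Each station gives a sphere (x−x_i)² + (y−y_i)² + z² = d_i² (stations at z=0).
Subtracting the N_06 sphere from N_07 and N_08: z² cancels, leaving linear equations in x and y:
20.0 x − 134.0 y = 36.05
-241.8 x − 84.0 y = -3003.09
Solving: x ≈ 11.896, y ≈ 1.507 km (keep extra digits for the depth step; rounded: 11.9, 1.5).
Then from the N_06 sphere: z² = 57.24² − (x − 56.0)² − (y − 20.6)² with x = 11.896, y = 1.507, so z ≈ 31.092 ≈ 31.1 km.
Check against N_09 (with the unrounded solution): distance 106.83 ≈ 106.83 km. ✓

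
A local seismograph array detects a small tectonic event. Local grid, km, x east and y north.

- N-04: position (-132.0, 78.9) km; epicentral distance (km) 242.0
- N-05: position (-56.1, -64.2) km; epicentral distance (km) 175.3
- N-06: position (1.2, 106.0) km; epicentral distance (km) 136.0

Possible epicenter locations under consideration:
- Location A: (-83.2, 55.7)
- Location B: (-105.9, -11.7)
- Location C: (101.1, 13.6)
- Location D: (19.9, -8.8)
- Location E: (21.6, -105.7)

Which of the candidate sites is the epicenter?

Location C

For each candidate, compare |candidate − station| to the reported distance:
Location A: residuals N-04 188.0, N-05 52.4, N-06 37.7 → max 188.0 km
Location B: residuals N-04 147.7, N-05 102.9, N-06 23.1 → max 147.7 km
Location C: residuals N-04 0.1, N-05 0.1, N-06 0.1 → max 0.1 km
Location D: residuals N-04 66.6, N-05 81.3, N-06 19.7 → max 81.3 km
Location E: residuals N-04 1.9, N-05 87.2, N-06 76.7 → max 87.2 km
Only Location C has all residuals ≈ 0.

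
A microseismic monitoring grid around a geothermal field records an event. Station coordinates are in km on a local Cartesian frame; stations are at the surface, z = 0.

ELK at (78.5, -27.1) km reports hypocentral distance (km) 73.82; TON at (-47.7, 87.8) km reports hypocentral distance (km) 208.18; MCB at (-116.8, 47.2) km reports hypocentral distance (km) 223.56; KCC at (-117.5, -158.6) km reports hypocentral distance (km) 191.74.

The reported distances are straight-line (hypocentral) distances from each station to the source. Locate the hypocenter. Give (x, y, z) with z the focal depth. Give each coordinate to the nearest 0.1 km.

Each station gives a sphere (x−x_i)² + (y−y_i)² + z² = d_i² (stations at z=0).
Subtracting the ELK sphere from TON and MCB: z² cancels, leaving linear equations in x and y:
-252.4 x + 229.8 y = -34802.05
-390.6 x + 148.6 y = -35556.26
Solving: x ≈ 57.398, y ≈ -88.402 km (keep extra digits for the depth step; rounded: 57.4, -88.4).
Then from the ELK sphere: z² = 73.82² − (x − 78.5)² − (y + 27.1)² with x = 57.398, y = -88.402, so z ≈ 35.301 ≈ 35.3 km.

x ≈ 57.4 km, y ≈ -88.4 km, depth ≈ 35.3 km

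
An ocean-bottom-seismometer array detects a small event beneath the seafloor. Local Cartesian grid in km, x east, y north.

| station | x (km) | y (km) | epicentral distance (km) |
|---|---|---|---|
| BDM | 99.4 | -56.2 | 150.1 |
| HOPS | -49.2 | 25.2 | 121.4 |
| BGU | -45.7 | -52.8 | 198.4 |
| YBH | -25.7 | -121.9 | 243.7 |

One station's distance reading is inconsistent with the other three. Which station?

HOPS

Solve using three stations at a time. Using BDM, BGU, YBH (subtract circle equations pairwise → linear system) gives (x, y) ≈ (88.3, 93.5).
Distances from that point to each station vs reported:
  BDM: calculated 150.1 vs reported 150.1 → residual 0.0 km
  HOPS: calculated 153.5 vs reported 121.4 → residual 32.1 km
  BGU: calculated 198.4 vs reported 198.4 → residual 0.0 km
  YBH: calculated 243.7 vs reported 243.7 → residual 0.0 km
BDM, BGU, YBH are mutually consistent (residuals ≈ 0); HOPS is off by 32.1 km.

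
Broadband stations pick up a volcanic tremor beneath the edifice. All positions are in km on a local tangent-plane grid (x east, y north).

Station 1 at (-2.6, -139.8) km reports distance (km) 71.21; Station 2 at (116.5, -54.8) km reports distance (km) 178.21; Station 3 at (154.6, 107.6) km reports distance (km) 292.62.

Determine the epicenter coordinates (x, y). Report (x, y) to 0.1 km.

x ≈ -57.3 km, y ≈ -94.2 km

Circle about each station: (x + 2.6)² + (y + 139.8)² = 71.21²; (x − 116.5)² + (y + 54.8)² = 178.21²; (x − 154.6)² + (y − 107.6)² = 292.62².
Subtracting the Station 1 equation from the Station 2 and Station 3 equations removes the quadratic terms:
238.2 x + 170.0 y = -29663.45
314.4 x + 494.8 y = -64627.48
Solving the 2×2 system: x ≈ -57.3, y ≈ -94.2 km.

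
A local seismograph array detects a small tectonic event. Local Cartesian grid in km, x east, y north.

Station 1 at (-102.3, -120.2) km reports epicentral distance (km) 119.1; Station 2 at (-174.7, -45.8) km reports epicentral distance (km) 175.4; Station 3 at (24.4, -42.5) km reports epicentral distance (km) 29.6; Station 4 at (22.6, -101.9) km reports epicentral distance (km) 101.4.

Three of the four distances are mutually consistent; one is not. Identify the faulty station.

Station 4

Solve using three stations at a time. Using Station 1, Station 2, Station 3 (subtract circle equations pairwise → linear system) gives (x, y) ≈ (0.2, -59.5).
Distances from that point to each station vs reported:
  Station 1: calculated 119.1 vs reported 119.1 → residual 0.0 km
  Station 2: calculated 175.4 vs reported 175.4 → residual 0.0 km
  Station 3: calculated 29.6 vs reported 29.6 → residual 0.0 km
  Station 4: calculated 48.0 vs reported 101.4 → residual 53.4 km
Station 1, Station 2, Station 3 are mutually consistent (residuals ≈ 0); Station 4 is off by 53.4 km.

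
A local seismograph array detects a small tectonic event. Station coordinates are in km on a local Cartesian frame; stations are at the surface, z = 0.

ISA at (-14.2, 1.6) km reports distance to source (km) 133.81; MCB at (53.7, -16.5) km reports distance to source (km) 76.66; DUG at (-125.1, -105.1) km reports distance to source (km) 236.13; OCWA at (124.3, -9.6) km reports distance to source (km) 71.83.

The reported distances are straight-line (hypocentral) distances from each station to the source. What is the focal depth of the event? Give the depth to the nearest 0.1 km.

Each station gives a sphere (x−x_i)² + (y−y_i)² + z² = d_i² (stations at z=0).
Subtracting the ISA sphere from MCB and DUG: z² cancels, leaving linear equations in x and y:
135.8 x − 36.2 y = 14980.10
-221.8 x − 213.4 y = -11360.44
Solving: x ≈ 97.490, y ≈ -48.092 km (keep extra digits for the depth step; rounded: 97.5, -48.1).
Then from the ISA sphere: z² = 133.81² − (x + 14.2)² − (y − 1.6)² with x = 97.490, y = -48.092, so z ≈ 54.417 ≈ 54.4 km.

z ≈ 54.4 km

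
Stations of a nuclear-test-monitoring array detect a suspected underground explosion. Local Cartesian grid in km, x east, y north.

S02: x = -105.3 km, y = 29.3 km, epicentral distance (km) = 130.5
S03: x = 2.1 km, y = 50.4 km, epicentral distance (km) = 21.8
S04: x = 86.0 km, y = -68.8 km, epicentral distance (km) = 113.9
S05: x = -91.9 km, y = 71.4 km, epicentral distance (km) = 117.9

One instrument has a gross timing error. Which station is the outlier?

Solve using three stations at a time. Using S02, S03, S05 (subtract circle equations pairwise → linear system) gives (x, y) ≈ (23.8, 48.6).
Distances from that point to each station vs reported:
  S02: calculated 130.5 vs reported 130.5 → residual 0.0 km
  S03: calculated 21.7 vs reported 21.8 → residual 0.1 km
  S04: calculated 132.9 vs reported 113.9 → residual 19.0 km
  S05: calculated 117.9 vs reported 117.9 → residual 0.0 km
S02, S03, S05 are mutually consistent (residuals ≈ 0); S04 is off by 19.0 km.

S04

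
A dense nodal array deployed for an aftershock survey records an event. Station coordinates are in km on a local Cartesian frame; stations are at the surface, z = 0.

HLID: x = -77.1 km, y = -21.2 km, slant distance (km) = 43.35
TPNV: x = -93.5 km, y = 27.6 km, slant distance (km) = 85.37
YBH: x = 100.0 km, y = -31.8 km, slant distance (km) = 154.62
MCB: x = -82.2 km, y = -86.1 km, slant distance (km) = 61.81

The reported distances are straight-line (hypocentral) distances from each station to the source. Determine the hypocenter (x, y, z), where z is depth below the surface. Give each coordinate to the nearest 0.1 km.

Each station gives a sphere (x−x_i)² + (y−y_i)² + z² = d_i² (stations at z=0).
Subtracting the HLID sphere from TPNV and YBH: z² cancels, leaving linear equations in x and y:
-32.8 x + 97.6 y = -2298.65
354.2 x − 21.2 y = -17410.73
Solving: x ≈ -51.603, y ≈ -40.894 km (keep extra digits for the depth step; rounded: -51.6, -40.9).
Then from the HLID sphere: z² = 43.35² − (x + 77.1)² − (y + 21.2)² with x = -51.603, y = -40.894, so z ≈ 29.005 ≈ 29.0 km.

(-51.6, -40.9, 29.0)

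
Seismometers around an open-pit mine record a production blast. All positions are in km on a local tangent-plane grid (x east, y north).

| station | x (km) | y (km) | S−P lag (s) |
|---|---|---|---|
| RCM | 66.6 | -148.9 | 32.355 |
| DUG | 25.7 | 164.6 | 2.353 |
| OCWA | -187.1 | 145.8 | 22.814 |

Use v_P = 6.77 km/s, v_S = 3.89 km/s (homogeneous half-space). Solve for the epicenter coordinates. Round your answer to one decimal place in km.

Distance from S−P lag: d = Δt · v_P v_S / (v_P − v_S) = Δt · (6.77·3.89)/(6.77−3.89) ≈ 9.1442·Δt.
So d_RCM = 295.86, d_DUG = 21.52, d_OCWA = 208.62 km.
Circle about each station: (x − 66.6)² + (y + 148.9)² = 295.86²; (x − 25.7)² + (y − 164.6)² = 21.52²; (x + 187.1)² + (y − 145.8)² = 208.62².
Subtracting the RCM equation from the DUG and OCWA equations removes the quadratic terms:
-81.8 x + 627.0 y = 88216.91
-507.4 x + 589.4 y = 73668.12
Solving the 2×2 system: x ≈ 21.5, y ≈ 143.5 km.
Check against RCM (with the unrounded x, y): √((x − 66.6)²+(y + 148.9)²) = 295.86 ≈ 295.86 km. ✓

21.5 km east, 143.5 km north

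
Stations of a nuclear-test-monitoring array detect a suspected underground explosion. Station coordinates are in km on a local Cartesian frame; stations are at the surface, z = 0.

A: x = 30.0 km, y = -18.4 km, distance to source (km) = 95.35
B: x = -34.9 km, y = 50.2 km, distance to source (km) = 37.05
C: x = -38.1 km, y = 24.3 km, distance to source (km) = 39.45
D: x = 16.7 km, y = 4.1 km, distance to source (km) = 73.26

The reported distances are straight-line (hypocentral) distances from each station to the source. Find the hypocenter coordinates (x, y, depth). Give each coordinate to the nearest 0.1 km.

Each station gives a sphere (x−x_i)² + (y−y_i)² + z² = d_i² (stations at z=0).
Subtracting the A sphere from B and C: z² cancels, leaving linear equations in x and y:
-129.8 x + 137.2 y = 10218.41
-136.2 x + 85.4 y = 8338.86
Solving: x ≈ -35.708, y ≈ 40.697 km (keep extra digits for the depth step; rounded: -35.7, 40.7).
Then from the A sphere: z² = 95.35² − (x − 30.0)² − (y + 18.4)² with x = -35.708, y = 40.697, so z ≈ 35.800 ≈ 35.8 km.

(-35.7, 40.7, 35.8)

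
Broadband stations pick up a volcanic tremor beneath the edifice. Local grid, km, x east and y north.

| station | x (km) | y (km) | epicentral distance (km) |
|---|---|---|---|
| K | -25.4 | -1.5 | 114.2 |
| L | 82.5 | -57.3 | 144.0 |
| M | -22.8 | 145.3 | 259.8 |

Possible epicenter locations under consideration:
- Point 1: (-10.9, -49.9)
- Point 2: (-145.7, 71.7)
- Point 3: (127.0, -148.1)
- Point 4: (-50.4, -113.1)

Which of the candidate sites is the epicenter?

Point 4

For each candidate, compare |candidate − station| to the reported distance:
Point 1: residuals K 63.7, L 50.3, M 64.2 → max 64.2 km
Point 2: residuals K 26.6, L 118.1, M 116.5 → max 118.1 km
Point 3: residuals K 97.3, L 42.9, M 69.6 → max 97.3 km
Point 4: residuals K 0.2, L 0.1, M 0.1 → max 0.2 km
Only Point 4 has all residuals ≈ 0.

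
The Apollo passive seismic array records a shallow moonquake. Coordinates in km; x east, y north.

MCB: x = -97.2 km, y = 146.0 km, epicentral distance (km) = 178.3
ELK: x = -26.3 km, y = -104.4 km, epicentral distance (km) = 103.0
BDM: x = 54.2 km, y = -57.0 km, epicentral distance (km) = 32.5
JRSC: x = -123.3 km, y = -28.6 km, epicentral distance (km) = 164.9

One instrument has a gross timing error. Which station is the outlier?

MCB

Solve using three stations at a time. Using ELK, BDM, JRSC (subtract circle equations pairwise → linear system) gives (x, y) ≈ (41.6, -26.9).
Distances from that point to each station vs reported:
  MCB: calculated 221.7 vs reported 178.3 → residual 43.4 km
  ELK: calculated 103.0 vs reported 103.0 → residual 0.0 km
  BDM: calculated 32.6 vs reported 32.5 → residual 0.1 km
  JRSC: calculated 164.9 vs reported 164.9 → residual 0.0 km
ELK, BDM, JRSC are mutually consistent (residuals ≈ 0); MCB is off by 43.4 km.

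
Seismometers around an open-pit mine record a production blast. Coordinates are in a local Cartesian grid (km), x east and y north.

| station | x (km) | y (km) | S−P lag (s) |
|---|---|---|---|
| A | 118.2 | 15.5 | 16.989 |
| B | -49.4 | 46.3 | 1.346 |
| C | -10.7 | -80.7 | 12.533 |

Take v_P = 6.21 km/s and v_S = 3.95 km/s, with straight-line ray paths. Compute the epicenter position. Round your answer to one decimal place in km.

-63.9 km east, 44.5 km north

Distance from S−P lag: d = Δt · v_P v_S / (v_P − v_S) = Δt · (6.21·3.95)/(6.21−3.95) ≈ 10.8538·Δt.
So d_A = 184.39, d_B = 14.61, d_C = 136.03 km.
Circle about each station: (x − 118.2)² + (y − 15.5)² = 184.39²; (x + 49.4)² + (y − 46.3)² = 14.61²; (x + 10.7)² + (y + 80.7)² = 136.03².
Subtracting pairs of circle equations eliminates x²+y² and gives linear equations (the radical axes):
-335.2 x + 61.6 y = 24158.78
-257.8 x − 192.4 y = 7911.00
Solving the 2×2 system: x ≈ -63.9, y ≈ 44.5 km.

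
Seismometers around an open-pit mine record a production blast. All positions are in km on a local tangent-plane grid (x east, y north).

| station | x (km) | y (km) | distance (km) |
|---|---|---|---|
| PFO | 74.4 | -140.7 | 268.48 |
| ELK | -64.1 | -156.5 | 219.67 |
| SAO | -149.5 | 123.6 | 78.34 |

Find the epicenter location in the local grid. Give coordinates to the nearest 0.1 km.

(-104.6, 59.4)

Circle about each station: (x − 74.4)² + (y + 140.7)² = 268.48²; (x + 64.1)² + (y + 156.5)² = 219.67²; (x + 149.5)² + (y − 123.6)² = 78.34².
Subtracting the PFO equation from the ELK and SAO equations removes the quadratic terms:
-277.0 x − 31.6 y = 27095.81
-447.8 x + 528.6 y = 78239.71
Solving the 2×2 system: x ≈ -104.6, y ≈ 59.4 km.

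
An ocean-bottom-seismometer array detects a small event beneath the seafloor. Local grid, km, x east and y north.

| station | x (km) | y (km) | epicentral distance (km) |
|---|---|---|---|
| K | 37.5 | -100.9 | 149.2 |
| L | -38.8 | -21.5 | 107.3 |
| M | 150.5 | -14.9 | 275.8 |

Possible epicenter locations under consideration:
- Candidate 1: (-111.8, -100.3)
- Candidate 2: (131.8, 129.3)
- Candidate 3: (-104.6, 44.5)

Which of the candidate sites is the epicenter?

For each candidate, compare |candidate − station| to the reported distance:
Candidate 1: residuals K 0.1, L 0.1, M 0.1 → max 0.1 km
Candidate 2: residuals K 99.6, L 120.4, M 130.4 → max 130.4 km
Candidate 3: residuals K 54.1, L 14.1, M 13.9 → max 54.1 km
Only Candidate 1 has all residuals ≈ 0.

Candidate 1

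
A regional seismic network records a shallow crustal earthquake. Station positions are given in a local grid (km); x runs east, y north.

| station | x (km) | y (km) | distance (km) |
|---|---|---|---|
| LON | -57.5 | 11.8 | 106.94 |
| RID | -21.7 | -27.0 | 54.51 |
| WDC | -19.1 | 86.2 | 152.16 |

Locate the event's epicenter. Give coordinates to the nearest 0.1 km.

21.3 km east, -60.5 km north

Circle about each station: (x + 57.5)² + (y − 11.8)² = 106.94²; (x + 21.7)² + (y + 27.0)² = 54.51²; (x + 19.1)² + (y − 86.2)² = 152.16².
Subtracting the LON equation from the RID and WDC equations removes the quadratic terms:
71.6 x − 77.6 y = 6219.22
76.8 x + 148.8 y = -7366.74
Solving the 2×2 system: x ≈ 21.3, y ≈ -60.5 km.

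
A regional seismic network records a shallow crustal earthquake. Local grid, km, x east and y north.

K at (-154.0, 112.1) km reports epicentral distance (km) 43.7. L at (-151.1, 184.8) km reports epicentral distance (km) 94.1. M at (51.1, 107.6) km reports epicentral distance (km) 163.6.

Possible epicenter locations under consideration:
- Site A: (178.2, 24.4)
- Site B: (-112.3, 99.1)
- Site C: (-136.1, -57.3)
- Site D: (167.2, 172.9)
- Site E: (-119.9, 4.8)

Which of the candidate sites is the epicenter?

For each candidate, compare |candidate − station| to the reported distance:
Site A: residuals K 299.9, L 272.2, M 11.7 → max 299.9 km
Site B: residuals K 0.0, L 0.0, M 0.0 → max 0.0 km
Site C: residuals K 126.6, L 148.5, M 85.9 → max 148.5 km
Site D: residuals K 283.2, L 224.4, M 30.4 → max 283.2 km
Site E: residuals K 68.9, L 88.6, M 35.9 → max 88.6 km
Only Site B has all residuals ≈ 0.

Site B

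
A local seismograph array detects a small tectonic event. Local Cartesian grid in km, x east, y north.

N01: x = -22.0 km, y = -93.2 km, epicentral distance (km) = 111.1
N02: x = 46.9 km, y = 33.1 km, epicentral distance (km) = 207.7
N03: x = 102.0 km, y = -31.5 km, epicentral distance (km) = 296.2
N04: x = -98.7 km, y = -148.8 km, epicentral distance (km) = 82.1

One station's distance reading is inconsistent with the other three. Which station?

N03

Solve using three stations at a time. Using N01, N02, N04 (subtract circle equations pairwise → linear system) gives (x, y) ≈ (-131.3, -73.6).
Distances from that point to each station vs reported:
  N01: calculated 111.0 vs reported 111.1 → residual 0.1 km
  N02: calculated 207.6 vs reported 207.7 → residual 0.1 km
  N03: calculated 237.0 vs reported 296.2 → residual 59.2 km
  N04: calculated 82.0 vs reported 82.1 → residual 0.1 km
N01, N02, N04 are mutually consistent (residuals ≈ 0); N03 is off by 59.2 km.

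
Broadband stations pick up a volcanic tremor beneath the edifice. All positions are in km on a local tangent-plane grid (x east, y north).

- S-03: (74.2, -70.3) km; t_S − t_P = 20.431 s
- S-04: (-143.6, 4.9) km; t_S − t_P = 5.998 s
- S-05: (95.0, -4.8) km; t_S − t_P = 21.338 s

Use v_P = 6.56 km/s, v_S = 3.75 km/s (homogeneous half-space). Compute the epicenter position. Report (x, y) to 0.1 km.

x ≈ -91.8 km, y ≈ -3.7 km

Distance from S−P lag: d = Δt · v_P v_S / (v_P − v_S) = Δt · (6.56·3.75)/(6.56−3.75) ≈ 8.7544·Δt.
So d_S-03 = 178.86, d_S-04 = 52.51, d_S-05 = 186.80 km.
Circle about each station: (x − 74.2)² + (y + 70.3)² = 178.86²; (x + 143.6)² + (y − 4.9)² = 52.51²; (x − 95.0)² + (y + 4.8)² = 186.80².
Subtracting pairs of circle equations eliminates x²+y² and gives linear equations (the radical axes):
-435.6 x + 150.4 y = 39430.84
41.6 x + 131.0 y = -4303.03
Solving the 2×2 system: x ≈ -91.8, y ≈ -3.7 km.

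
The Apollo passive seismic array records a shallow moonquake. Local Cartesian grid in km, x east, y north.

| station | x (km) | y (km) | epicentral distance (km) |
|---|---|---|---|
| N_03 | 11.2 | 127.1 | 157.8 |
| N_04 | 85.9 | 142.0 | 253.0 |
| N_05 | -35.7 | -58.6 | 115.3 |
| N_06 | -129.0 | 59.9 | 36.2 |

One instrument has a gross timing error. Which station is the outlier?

Solve using three stations at a time. Using N_03, N_05, N_06 (subtract circle equations pairwise → linear system) gives (x, y) ≈ (-111.7, 28.1).
Distances from that point to each station vs reported:
  N_03: calculated 157.8 vs reported 157.8 → residual 0.0 km
  N_04: calculated 228.1 vs reported 253.0 → residual 24.9 km
  N_05: calculated 115.3 vs reported 115.3 → residual 0.0 km
  N_06: calculated 36.2 vs reported 36.2 → residual 0.0 km
N_03, N_05, N_06 are mutually consistent (residuals ≈ 0); N_04 is off by 24.9 km.

N_04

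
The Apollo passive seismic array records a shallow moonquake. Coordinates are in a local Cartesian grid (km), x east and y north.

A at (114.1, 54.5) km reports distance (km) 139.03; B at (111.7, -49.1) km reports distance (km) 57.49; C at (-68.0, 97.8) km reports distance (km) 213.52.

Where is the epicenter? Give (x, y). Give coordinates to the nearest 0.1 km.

x ≈ 59.6 km, y ≈ -73.4 km

Circle about each station: (x − 114.1)² + (y − 54.5)² = 139.03²; (x − 111.7)² + (y + 49.1)² = 57.49²; (x + 68.0)² + (y − 97.8)² = 213.52².
Subtracting pairs of circle equations eliminates x²+y² and gives linear equations (the radical axes):
-4.8 x − 207.2 y = 14922.88
-364.2 x + 86.6 y = -28061.67
Solving the 2×2 system: x ≈ 59.6, y ≈ -73.4 km.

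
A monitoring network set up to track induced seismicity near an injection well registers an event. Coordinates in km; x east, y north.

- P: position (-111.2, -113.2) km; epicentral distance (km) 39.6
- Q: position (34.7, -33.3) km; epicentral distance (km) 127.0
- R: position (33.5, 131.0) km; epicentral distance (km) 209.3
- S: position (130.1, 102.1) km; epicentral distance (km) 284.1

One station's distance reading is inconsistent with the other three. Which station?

Solve using three stations at a time. Using P, Q, S (subtract circle equations pairwise → linear system) gives (x, y) ≈ (-78.6, -90.6).
Distances from that point to each station vs reported:
  P: calculated 39.6 vs reported 39.6 → residual 0.0 km
  Q: calculated 127.0 vs reported 127.0 → residual 0.0 km
  R: calculated 248.4 vs reported 209.3 → residual 39.1 km
  S: calculated 284.1 vs reported 284.1 → residual 0.0 km
P, Q, S are mutually consistent (residuals ≈ 0); R is off by 39.1 km.

R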